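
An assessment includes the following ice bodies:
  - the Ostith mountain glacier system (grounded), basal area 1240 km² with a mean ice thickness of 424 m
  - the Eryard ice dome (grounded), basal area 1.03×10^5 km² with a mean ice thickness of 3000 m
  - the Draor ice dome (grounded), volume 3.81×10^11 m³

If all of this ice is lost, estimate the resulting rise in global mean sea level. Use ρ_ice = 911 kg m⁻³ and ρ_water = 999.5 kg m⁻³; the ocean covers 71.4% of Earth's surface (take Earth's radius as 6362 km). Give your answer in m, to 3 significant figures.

≈ 0.778 m

Ostith: ice volume = 1240 km² × 424 m = 525.8 km³; 525.8 × (911/999.5) = 479.2 km³ of water.
Eryard: ice volume = 1.03×10^5 km² × 3000 m = 3.090×10^5 km³; 3.090×10^5 × (911/999.5) = 2.816×10^5 km³ of water.
Draor: 3.81×10^11 m³ × (911/999.5) = 3.473×10^11 m³ of water.
Total added water ≈ 2.825×10^14 m³ over 3.63×10^14 m² → Δh = 0.778 m.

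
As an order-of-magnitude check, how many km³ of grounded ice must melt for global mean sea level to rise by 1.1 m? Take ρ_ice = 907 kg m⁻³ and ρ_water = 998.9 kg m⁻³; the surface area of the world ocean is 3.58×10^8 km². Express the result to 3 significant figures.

Required water volume = Δh × A = 1.1 m × 3.58×10^14 m² = 3.938×10^14 m³ = 3.938×10^5 km³.
Ice volume = water volume × ρ_w/ρ_ice = 3.938×10^5 × 998.9/907 = 4.34×10^5 km³.

≈ 4.34×10^5 km³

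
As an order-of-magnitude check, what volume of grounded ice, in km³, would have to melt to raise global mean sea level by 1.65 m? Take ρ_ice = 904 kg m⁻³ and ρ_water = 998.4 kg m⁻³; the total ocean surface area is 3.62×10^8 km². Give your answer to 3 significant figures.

≈ 6.60×10^5 km³

Required water volume = Δh × A = 1.65 m × 3.62×10^14 m² = 5.973×10^14 m³ = 5.973×10^5 km³.
Ice volume = water volume × ρ_w/ρ_ice = 5.973×10^5 × 998.4/904 = 6.60×10^5 km³.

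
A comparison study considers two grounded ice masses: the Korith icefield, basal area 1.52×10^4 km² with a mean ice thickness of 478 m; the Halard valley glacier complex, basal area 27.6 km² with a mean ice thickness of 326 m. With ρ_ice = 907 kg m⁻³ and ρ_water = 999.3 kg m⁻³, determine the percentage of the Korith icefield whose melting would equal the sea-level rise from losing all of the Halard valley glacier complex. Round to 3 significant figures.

Equal sea-level rise means equal mass of meltwater, i.e. equal mass of ice lost.
Ice mass of Halard: 8.161×10^12 kg; ice mass of Korith: 6.590×10^15 kg.
Fraction required = 8.161×10^12 / 6.590×10^15 = 1.24×10^-3 → 0.124 %.

≈ 0.124 %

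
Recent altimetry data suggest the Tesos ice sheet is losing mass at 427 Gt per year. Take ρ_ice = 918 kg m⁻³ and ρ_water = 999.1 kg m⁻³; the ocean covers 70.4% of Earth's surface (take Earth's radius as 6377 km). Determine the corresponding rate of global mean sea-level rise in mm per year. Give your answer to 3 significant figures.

≈ 1.19 mm/yr

ρ_w = 999.1 kg m⁻³. Annual water volume added = 427 Gt / ρ_w = 4.270×10^14 kg / 999.1 kg m⁻³ = 4.274×10^11 m³.
Δh per year = 4.274×10^11 / 3.60×10^14 = 1.19×10^-3 m = 1.19 mm.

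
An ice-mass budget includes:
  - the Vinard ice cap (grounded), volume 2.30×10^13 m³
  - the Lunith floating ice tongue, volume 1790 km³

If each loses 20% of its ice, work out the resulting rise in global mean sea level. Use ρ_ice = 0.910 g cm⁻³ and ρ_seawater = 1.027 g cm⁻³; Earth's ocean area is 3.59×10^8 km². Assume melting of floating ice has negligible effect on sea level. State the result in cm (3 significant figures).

Vinard: 0.2 × 2.30×10^13 m³ × (910/1027) = 4.076×10^12 m³ of water.
The Lunith floating ice tongue is floating and already displaces its own weight of water, so its melt adds essentially nothing to sea level.
Total added water ≈ 4.076×10^12 m³ over 3.59×10^14 m² → Δh = 0.0114 m = 1.14 cm.

≈ 1.14 cm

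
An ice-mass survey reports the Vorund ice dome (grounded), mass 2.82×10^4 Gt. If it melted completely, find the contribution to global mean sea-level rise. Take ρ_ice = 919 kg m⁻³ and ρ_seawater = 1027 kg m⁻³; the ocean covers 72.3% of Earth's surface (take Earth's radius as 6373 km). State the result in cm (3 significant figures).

≈ 7.44 cm

Vorund: 2.82×10^4 Gt = 2.820×10^16 kg; dividing by ρ_w = 1027 kg m⁻³ gives 2.746×10^13 m³ of water.
Spread over 3.69×10^14 m² of ocean, Δh = 2.746×10^13 / 3.69×10^14 = 0.0744 m = 7.44 cm.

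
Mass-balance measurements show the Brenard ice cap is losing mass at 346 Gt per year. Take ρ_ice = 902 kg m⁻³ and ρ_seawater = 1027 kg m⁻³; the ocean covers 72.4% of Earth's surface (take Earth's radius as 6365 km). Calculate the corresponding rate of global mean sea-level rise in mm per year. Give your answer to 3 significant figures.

ρ_w = 1027 kg m⁻³. Annual water volume added = 346 Gt / ρ_w = 3.460×10^14 kg / 1027 kg m⁻³ = 3.369×10^11 m³.
Δh per year = 3.369×10^11 / 3.69×10^14 = 9.14×10^-4 m = 0.914 mm.

≈ 0.914 mm/yr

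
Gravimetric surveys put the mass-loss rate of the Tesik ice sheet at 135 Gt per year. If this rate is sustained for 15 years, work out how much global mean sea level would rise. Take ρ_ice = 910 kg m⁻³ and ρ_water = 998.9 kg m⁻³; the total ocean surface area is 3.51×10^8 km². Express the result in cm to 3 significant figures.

Total mass lost = 135 Gt/yr × 15 yr = 2025 Gt = 2.025×10^15 kg.
ρ_w = 998.9 kg m⁻³, so water volume = 2.025×10^15 / 998.9 = 2.027×10^12 m³.
Δh = 2.027×10^12 / 3.51×10^14 = 5.78×10^-3 m = 0.578 cm.

≈ 0.578 cm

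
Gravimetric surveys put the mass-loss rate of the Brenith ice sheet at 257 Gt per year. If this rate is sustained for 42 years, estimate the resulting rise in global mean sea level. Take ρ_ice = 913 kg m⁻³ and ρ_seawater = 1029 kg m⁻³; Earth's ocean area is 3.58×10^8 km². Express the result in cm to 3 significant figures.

Total mass lost = 257 Gt/yr × 42 yr = 1.079×10^4 Gt = 1.079×10^16 kg.
ρ_w = 1029 kg m⁻³, so water volume = 1.079×10^16 / 1029 = 1.049×10^13 m³.
Δh = 1.049×10^13 / 3.58×10^14 = 0.0293 m = 2.93 cm.

≈ 2.93 cm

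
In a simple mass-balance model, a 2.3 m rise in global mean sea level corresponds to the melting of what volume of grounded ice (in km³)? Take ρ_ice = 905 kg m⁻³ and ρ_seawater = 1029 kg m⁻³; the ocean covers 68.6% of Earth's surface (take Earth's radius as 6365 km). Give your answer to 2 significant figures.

≈ 9.1×10^5 km³

Required water volume = Δh × A = 2.3 m × 3.49×10^14 m² = 8.033×10^14 m³ = 8.033×10^5 km³.
Ice volume = water volume × ρ_w/ρ_ice = 8.033×10^5 × 1029/905 = 9.1×10^5 km³.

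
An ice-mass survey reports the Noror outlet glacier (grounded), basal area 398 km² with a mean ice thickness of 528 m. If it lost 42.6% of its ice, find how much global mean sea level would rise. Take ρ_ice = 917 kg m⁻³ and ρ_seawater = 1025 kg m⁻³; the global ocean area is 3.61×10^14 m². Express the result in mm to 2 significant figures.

≈ 0.22 mm

Noror: ice volume = 398 km² × 528 m = 210.1 km³; 0.426 × 210.1 × (917/1025) = 80.09 km³ of water.
Spread over 3.61×10^14 m² of ocean, Δh = 8.009×10^10 / 3.61×10^14 = 2.22×10^-4 m = 0.22 mm.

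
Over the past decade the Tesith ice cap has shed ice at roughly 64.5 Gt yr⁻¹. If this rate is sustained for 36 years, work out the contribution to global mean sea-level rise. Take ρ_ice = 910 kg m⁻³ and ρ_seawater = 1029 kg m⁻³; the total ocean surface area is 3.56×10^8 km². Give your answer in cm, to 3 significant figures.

≈ 0.634 cm

Total mass lost = 64.5 Gt/yr × 36 yr = 2322 Gt = 2.322×10^15 kg.
ρ_w = 1029 kg m⁻³, so water volume = 2.322×10^15 / 1029 = 2.257×10^12 m³.
Δh = 2.257×10^12 / 3.56×10^14 = 6.34×10^-3 m = 0.634 cm.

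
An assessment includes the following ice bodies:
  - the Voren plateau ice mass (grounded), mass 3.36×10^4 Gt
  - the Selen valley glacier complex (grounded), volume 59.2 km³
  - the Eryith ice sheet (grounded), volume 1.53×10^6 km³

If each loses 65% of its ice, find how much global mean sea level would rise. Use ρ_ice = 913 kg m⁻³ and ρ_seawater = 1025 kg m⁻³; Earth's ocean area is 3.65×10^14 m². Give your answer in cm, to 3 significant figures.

≈ 249 cm

Voren: 0.65 × 3.36×10^4 Gt = 2.184×10^16 kg; dividing by ρ_w = 1025 kg m⁻³ gives 2.131×10^13 m³ of water.
Selen: 0.65 × 59.2 km³ × (913/1025) = 34.28 km³ of water.
Eryith: 0.65 × 1.53×10^6 km³ × (913/1025) = 8.858×10^5 km³ of water.
Total added water ≈ 9.072×10^14 m³ over 3.65×10^14 m² → Δh = 2.49 m = 249 cm.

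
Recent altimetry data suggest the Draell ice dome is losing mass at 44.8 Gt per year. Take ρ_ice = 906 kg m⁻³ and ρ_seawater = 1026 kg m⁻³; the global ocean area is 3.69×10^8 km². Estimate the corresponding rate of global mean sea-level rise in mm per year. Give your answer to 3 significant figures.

≈ 0.118 mm/yr

ρ_w = 1026 kg m⁻³. Annual water volume added = 44.8 Gt / ρ_w = 4.480×10^13 kg / 1026 kg m⁻³ = 4.366×10^10 m³.
Δh per year = 4.366×10^10 / 3.69×10^14 = 1.18×10^-4 m = 0.118 mm.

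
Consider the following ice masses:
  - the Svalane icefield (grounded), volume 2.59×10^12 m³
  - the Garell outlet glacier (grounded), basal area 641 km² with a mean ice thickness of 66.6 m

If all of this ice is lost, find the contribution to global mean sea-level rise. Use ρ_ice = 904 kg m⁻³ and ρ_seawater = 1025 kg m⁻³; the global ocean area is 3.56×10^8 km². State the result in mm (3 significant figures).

≈ 6.52 mm

Svalane: 2.59×10^12 m³ × (904/1025) = 2.284×10^12 m³ of water.
Garell: ice volume = 641 km² × 66.6 m = 42.69 km³; 42.69 × (904/1025) = 37.65 km³ of water.
Total added water ≈ 2.322×10^12 m³ over 3.56×10^14 m² → Δh = 6.52×10^-3 m = 6.52 mm.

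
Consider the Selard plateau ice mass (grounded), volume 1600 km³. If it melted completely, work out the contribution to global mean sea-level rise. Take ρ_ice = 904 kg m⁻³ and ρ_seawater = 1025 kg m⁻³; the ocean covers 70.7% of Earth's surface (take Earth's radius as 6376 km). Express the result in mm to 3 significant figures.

≈ 3.91 mm

Selard: 1600 km³ × (904/1025) = 1411 km³ of water.
Spread over 3.61×10^14 m² of ocean, Δh = 1.411×10^12 / 3.61×10^14 = 3.91×10^-3 m = 3.91 mm.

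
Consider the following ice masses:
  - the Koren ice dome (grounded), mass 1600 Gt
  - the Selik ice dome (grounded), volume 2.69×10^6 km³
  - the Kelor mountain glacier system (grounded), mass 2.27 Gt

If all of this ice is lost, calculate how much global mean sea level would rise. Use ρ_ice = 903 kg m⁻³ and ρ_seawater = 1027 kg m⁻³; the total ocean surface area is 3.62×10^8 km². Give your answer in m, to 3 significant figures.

Koren: 1600 Gt = 1.600×10^15 kg; dividing by ρ_w = 1027 kg m⁻³ gives 1.558×10^12 m³ of water.
Selik: 2.69×10^6 km³ × (903/1027) = 2.365×10^6 km³ of water.
Kelor: 2.27 Gt = 2.270×10^12 kg; dividing by ρ_w = 1027 kg m⁻³ gives 2.210×10^9 m³ of water.
Total added water ≈ 2.367×10^15 m³ over 3.62×10^14 m² → Δh = 6.54 m.

≈ 6.54 m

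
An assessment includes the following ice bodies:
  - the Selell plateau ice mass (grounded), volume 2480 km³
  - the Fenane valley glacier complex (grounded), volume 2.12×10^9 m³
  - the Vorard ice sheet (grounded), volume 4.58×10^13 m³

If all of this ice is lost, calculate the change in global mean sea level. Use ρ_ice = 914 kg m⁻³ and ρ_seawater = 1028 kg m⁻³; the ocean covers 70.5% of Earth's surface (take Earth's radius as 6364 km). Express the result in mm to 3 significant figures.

≈ 120 mm

Selell: 2480 km³ × (914/1028) = 2205 km³ of water.
Fenane: 2.12×10^9 m³ × (914/1028) = 1.885×10^9 m³ of water.
Vorard: 4.58×10^13 m³ × (914/1028) = 4.072×10^13 m³ of water.
Total added water ≈ 4.293×10^13 m³ over 3.59×10^14 m² → Δh = 0.120 m = 120 mm.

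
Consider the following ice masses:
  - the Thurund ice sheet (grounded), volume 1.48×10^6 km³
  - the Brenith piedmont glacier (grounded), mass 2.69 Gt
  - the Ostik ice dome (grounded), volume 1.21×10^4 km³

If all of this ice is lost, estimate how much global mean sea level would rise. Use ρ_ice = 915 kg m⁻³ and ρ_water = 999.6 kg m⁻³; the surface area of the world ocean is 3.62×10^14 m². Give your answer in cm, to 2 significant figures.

Thurund: 1.48×10^6 km³ × (915/999.6) = 1.355×10^6 km³ of water.
Brenith: 2.69 Gt = 2.690×10^12 kg; dividing by ρ_w = 999.6 kg m⁻³ gives 2.691×10^9 m³ of water.
Ostik: 1.21×10^4 km³ × (915/999.6) = 1.108×10^4 km³ of water.
Total added water ≈ 1.366×10^15 m³ over 3.62×10^14 m² → Δh = 3.77 m = 380 cm.

≈ 380 cm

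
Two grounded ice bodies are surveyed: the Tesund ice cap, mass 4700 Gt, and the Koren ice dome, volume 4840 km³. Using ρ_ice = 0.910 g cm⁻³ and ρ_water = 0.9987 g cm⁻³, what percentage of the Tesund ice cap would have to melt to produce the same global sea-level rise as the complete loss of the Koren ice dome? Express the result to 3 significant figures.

≈ 93.7 %

Equal sea-level rise means equal mass of meltwater, i.e. equal mass of ice lost.
Ice mass of Koren: 4.404×10^15 kg; ice mass of Tesund: 4.700×10^15 kg.
Fraction required = 4.404×10^15 / 4.700×10^15 = 0.937 → 93.7 %.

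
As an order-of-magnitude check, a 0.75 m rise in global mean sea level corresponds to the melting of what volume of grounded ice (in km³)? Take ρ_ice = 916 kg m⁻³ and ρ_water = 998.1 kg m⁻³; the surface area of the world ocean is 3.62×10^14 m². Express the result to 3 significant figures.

Required water volume = Δh × A = 0.75 m × 3.62×10^14 m² = 2.715×10^14 m³ = 2.715×10^5 km³.
Ice volume = water volume × ρ_w/ρ_ice = 2.715×10^5 × 998.1/916 = 2.96×10^5 km³.

≈ 2.96×10^5 km³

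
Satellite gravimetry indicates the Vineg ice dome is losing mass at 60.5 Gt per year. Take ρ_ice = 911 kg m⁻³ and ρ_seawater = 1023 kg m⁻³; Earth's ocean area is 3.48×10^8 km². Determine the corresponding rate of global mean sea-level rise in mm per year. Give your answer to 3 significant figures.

≈ 0.170 mm/yr

ρ_w = 1023 kg m⁻³. Annual water volume added = 60.5 Gt / ρ_w = 6.050×10^13 kg / 1023 kg m⁻³ = 5.914×10^10 m³.
Δh per year = 5.914×10^10 / 3.48×10^14 = 1.70×10^-4 m = 0.170 mm.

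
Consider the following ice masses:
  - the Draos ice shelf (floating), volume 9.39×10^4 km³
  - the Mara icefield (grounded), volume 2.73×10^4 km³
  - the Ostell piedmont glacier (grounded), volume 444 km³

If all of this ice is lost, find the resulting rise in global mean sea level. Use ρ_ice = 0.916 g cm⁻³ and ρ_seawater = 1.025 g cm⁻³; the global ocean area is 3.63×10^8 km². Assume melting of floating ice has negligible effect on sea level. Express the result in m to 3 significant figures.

The Draos ice shelf is floating and already displaces its own weight of water, so its melt adds essentially nothing to sea level.
Mara: 2.73×10^4 km³ × (916/1025) = 2.440×10^4 km³ of water.
Ostell: 444 km³ × (916/1025) = 396.8 km³ of water.
Total added water ≈ 2.479×10^13 m³ over 3.63×10^14 m² → Δh = 0.0683 m.

≈ 0.0683 m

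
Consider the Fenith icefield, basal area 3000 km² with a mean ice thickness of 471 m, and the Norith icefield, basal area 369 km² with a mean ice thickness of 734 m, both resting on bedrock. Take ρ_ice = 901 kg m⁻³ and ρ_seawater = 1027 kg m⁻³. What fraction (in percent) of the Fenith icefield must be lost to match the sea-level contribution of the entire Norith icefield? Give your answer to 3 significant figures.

≈ 19.2 %

Equal sea-level rise means equal mass of meltwater, i.e. equal mass of ice lost.
Ice mass of Norith: 2.440×10^14 kg; ice mass of Fenith: 1.273×10^15 kg.
Fraction required = 2.440×10^14 / 1.273×10^15 = 0.192 → 19.2 %.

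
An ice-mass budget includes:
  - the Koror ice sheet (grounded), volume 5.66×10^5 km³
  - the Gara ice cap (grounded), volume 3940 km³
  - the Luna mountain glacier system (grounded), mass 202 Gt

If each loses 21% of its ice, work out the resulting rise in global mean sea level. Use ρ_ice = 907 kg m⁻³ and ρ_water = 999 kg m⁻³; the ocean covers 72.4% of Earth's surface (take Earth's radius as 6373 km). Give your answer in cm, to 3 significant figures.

≈ 29.4 cm

Koror: 0.21 × 5.66×10^5 km³ × (907/999) = 1.079×10^5 km³ of water.
Gara: 0.21 × 3940 km³ × (907/999) = 751.2 km³ of water.
Luna: 0.21 × 202 Gt = 4.242×10^13 kg; dividing by ρ_w = 999 kg m⁻³ gives 4.246×10^10 m³ of water.
Total added water ≈ 1.087×10^14 m³ over 3.70×10^14 m² → Δh = 0.294 m = 29.4 cm.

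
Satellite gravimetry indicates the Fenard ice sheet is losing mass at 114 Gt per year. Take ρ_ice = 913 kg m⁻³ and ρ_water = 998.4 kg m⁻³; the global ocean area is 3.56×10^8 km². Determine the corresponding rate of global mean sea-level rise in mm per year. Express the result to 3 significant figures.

ρ_w = 998.4 kg m⁻³. Annual water volume added = 114 Gt / ρ_w = 1.140×10^14 kg / 998.4 kg m⁻³ = 1.142×10^11 m³.
Δh per year = 1.142×10^11 / 3.56×10^14 = 3.21×10^-4 m = 0.321 mm.

≈ 0.321 mm/yr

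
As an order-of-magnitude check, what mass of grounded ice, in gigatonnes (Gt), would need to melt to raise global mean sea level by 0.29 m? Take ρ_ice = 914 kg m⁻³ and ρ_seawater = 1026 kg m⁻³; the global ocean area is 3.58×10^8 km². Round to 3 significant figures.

≈ 1.07×10^5 Gt

Required water volume = Δh × A = 0.29 m × 3.58×10^14 m² = 1.038×10^14 m³.
ρ_w = 1026 kg m⁻³, so the mass of water = 1.038×10^14 m³ × 1026 kg m⁻³ = 1.065×10^17 kg = 1.07×10^5 Gt (and the same mass of ice, by conservation).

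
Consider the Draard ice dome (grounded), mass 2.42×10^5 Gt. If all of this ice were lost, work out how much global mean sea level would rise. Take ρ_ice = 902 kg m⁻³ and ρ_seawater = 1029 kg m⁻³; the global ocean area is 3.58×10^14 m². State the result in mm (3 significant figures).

≈ 657 mm

Draard: 2.42×10^5 Gt = 2.420×10^17 kg; dividing by ρ_w = 1029 kg m⁻³ gives 2.352×10^14 m³ of water.
Spread over 3.58×10^14 m² of ocean, Δh = 2.352×10^14 / 3.58×10^14 = 0.657 m = 657 mm.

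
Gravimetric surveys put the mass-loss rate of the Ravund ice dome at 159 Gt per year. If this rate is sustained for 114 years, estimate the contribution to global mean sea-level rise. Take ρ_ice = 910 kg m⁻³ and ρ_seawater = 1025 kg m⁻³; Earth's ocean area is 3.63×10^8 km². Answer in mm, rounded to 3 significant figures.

≈ 48.7 mm

Total mass lost = 159 Gt/yr × 114 yr = 1.813×10^4 Gt = 1.813×10^16 kg.
ρ_w = 1025 kg m⁻³, so water volume = 1.813×10^16 / 1025 = 1.768×10^13 m³.
Δh = 1.768×10^13 / 3.63×10^14 = 0.0487 m = 48.7 mm.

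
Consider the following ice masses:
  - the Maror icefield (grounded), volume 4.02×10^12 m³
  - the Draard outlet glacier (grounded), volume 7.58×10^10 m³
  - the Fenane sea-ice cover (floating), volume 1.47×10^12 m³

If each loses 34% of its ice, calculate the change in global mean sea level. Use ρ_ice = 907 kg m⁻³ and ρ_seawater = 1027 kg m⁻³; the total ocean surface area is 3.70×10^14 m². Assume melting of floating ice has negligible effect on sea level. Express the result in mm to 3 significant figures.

Maror: 0.34 × 4.02×10^12 m³ × (907/1027) = 1.207×10^12 m³ of water.
Draard: 0.34 × 7.58×10^10 m³ × (907/1027) = 2.276×10^10 m³ of water.
The Fenane sea-ice cover is floating and already displaces its own weight of water, so its melt adds essentially nothing to sea level.
Total added water ≈ 1.230×10^12 m³ over 3.70×10^14 m² → Δh = 3.32×10^-3 m = 3.32 mm.

≈ 3.32 mm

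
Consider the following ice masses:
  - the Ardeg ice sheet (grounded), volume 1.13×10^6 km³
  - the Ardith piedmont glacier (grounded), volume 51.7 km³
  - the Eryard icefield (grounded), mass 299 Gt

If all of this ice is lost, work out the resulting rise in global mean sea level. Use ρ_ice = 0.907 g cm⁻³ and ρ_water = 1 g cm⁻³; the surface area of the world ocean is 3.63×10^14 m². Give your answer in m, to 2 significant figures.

Ardeg: 1.13×10^6 km³ × (907/1000) = 1.025×10^6 km³ of water.
Ardith: 51.7 km³ × (907/1000) = 46.89 km³ of water.
Eryard: 299 Gt = 2.990×10^14 kg; dividing by ρ_w = 1 g cm⁻³ = 1000 kg m⁻³ gives 2.990×10^11 m³ of water.
Total added water ≈ 1.025×10^15 m³ over 3.63×10^14 m² → Δh = 2.82 m.

≈ 2.8 m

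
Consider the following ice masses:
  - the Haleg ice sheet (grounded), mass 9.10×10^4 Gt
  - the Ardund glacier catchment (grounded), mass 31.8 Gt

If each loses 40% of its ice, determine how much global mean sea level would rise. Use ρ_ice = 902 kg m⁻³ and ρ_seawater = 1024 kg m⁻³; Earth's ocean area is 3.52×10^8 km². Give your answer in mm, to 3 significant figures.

≈ 101 mm

Haleg: 0.4 × 9.10×10^4 Gt = 3.640×10^16 kg; dividing by ρ_w = 1024 kg m⁻³ gives 3.555×10^13 m³ of water.
Ardund: 0.4 × 31.8 Gt = 1.272×10^13 kg; dividing by ρ_w = 1024 kg m⁻³ gives 1.242×10^10 m³ of water.
Total added water ≈ 3.556×10^13 m³ over 3.52×10^14 m² → Δh = 0.101 m = 101 mm.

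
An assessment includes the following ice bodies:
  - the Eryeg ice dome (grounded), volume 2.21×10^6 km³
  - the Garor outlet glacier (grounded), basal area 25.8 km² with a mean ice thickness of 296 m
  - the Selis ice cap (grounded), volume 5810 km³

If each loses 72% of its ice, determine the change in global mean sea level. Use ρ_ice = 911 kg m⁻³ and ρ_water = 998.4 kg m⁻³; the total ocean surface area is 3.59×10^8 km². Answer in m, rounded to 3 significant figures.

≈ 4.05 m

Eryeg: 0.72 × 2.21×10^6 km³ × (911/998.4) = 1.452×10^6 km³ of water.
Garor: ice volume = 25.8 km² × 296 m = 7.637 km³; 0.72 × 7.637 × (911/998.4) = 5.017 km³ of water.
Selis: 0.72 × 5810 km³ × (911/998.4) = 3817 km³ of water.
Total added water ≈ 1.456×10^15 m³ over 3.59×10^14 m² → Δh = 4.05 m.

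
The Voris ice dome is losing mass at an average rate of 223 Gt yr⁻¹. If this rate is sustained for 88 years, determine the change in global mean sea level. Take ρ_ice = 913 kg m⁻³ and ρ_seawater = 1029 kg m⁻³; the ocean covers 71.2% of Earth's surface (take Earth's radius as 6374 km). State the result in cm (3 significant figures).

≈ 5.25 cm

Total mass lost = 223 Gt/yr × 88 yr = 1.962×10^4 Gt = 1.962×10^16 kg.
ρ_w = 1029 kg m⁻³, so water volume = 1.962×10^16 / 1029 = 1.907×10^13 m³.
Δh = 1.907×10^13 / 3.64×10^14 = 0.0525 m = 5.25 cm.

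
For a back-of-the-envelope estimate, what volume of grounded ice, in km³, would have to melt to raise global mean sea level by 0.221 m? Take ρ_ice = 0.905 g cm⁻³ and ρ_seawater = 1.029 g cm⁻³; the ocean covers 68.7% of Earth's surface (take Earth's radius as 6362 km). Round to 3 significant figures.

Required water volume = Δh × A = 0.221 m × 3.49×10^14 m² = 7.722×10^13 m³ = 7.722×10^4 km³.
Ice volume = water volume × ρ_w/ρ_ice = 7.722×10^4 × 1029/905 = 8.78×10^4 km³.

≈ 8.78×10^4 km³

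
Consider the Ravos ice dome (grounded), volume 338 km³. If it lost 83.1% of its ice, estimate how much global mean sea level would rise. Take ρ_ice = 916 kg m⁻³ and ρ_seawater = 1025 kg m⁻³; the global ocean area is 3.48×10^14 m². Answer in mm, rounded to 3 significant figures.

Ravos: 0.831 × 338 km³ × (916/1025) = 251.0 km³ of water.
Spread over 3.48×10^14 m² of ocean, Δh = 2.510×10^11 / 3.48×10^14 = 7.21×10^-4 m = 0.721 mm.

≈ 0.721 mm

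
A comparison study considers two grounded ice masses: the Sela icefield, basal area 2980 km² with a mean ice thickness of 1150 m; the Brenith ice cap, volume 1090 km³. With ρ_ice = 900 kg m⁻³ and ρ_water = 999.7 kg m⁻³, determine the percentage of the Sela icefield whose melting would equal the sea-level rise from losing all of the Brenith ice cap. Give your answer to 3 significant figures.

≈ 31.8 %

Equal sea-level rise means equal mass of meltwater, i.e. equal mass of ice lost.
Ice mass of Brenith: 9.810×10^14 kg; ice mass of Sela: 3.084×10^15 kg.
Fraction required = 9.810×10^14 / 3.084×10^15 = 0.318 → 31.8 %.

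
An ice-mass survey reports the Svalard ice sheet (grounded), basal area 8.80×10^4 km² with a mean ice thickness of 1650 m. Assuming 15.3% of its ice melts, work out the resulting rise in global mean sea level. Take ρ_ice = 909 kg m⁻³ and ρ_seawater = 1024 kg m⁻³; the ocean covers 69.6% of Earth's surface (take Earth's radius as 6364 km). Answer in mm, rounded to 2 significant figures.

≈ 56 mm

Svalard: ice volume = 8.80×10^4 km² × 1650 m = 1.452×10^5 km³; 0.153 × 1.452×10^5 × (909/1024) = 1.972×10^4 km³ of water.
Spread over 3.54×10^14 m² of ocean, Δh = 1.972×10^13 / 3.54×10^14 = 0.0557 m = 56 mm.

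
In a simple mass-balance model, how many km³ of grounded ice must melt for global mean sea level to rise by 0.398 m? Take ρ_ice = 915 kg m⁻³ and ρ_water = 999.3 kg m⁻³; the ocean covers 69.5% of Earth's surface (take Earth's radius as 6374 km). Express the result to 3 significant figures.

≈ 1.54×10^5 km³

Required water volume = Δh × A = 0.398 m × 3.55×10^14 m² = 1.412×10^14 m³ = 1.412×10^5 km³.
Ice volume = water volume × ρ_w/ρ_ice = 1.412×10^5 × 999.3/915 = 1.54×10^5 km³.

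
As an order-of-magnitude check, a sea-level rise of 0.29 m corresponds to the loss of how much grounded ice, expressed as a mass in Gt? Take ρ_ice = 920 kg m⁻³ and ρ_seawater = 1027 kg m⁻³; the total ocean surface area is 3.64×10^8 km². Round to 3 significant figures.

≈ 1.08×10^5 Gt

Required water volume = Δh × A = 0.29 m × 3.64×10^14 m² = 1.056×10^14 m³.
ρ_w = 1027 kg m⁻³, so the mass of water = 1.056×10^14 m³ × 1027 kg m⁻³ = 1.084×10^17 kg = 1.08×10^5 Gt (and the same mass of ice, by conservation).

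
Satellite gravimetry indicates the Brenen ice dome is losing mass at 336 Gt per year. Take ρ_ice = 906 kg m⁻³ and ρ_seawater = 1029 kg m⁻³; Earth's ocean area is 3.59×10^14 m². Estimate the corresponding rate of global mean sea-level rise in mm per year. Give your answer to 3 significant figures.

≈ 0.910 mm/yr

ρ_w = 1029 kg m⁻³. Annual water volume added = 336 Gt / ρ_w = 3.360×10^14 kg / 1029 kg m⁻³ = 3.265×10^11 m³.
Δh per year = 3.265×10^11 / 3.59×10^14 = 9.10×10^-4 m = 0.910 mm.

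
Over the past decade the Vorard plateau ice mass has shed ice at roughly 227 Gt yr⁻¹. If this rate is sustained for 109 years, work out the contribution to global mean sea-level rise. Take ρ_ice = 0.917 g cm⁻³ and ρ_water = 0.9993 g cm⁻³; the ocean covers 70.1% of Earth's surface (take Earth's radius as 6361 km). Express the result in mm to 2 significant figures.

≈ 69 mm

Total mass lost = 227 Gt/yr × 109 yr = 2.474×10^4 Gt = 2.474×10^16 kg.
ρ_w = 0.9993 g cm⁻³ = 999.3 kg m⁻³, so water volume = 2.474×10^16 / 999.3 = 2.476×10^13 m³.
Δh = 2.476×10^13 / 3.56×10^14 = 0.0695 m = 69 mm.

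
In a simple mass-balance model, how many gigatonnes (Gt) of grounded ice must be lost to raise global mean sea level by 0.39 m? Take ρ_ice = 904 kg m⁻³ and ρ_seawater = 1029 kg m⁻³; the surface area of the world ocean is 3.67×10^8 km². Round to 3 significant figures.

≈ 1.47×10^5 Gt

Required water volume = Δh × A = 0.39 m × 3.67×10^14 m² = 1.431×10^14 m³.
ρ_w = 1029 kg m⁻³, so the mass of water = 1.431×10^14 m³ × 1029 kg m⁻³ = 1.473×10^17 kg = 1.47×10^5 Gt (and the same mass of ice, by conservation).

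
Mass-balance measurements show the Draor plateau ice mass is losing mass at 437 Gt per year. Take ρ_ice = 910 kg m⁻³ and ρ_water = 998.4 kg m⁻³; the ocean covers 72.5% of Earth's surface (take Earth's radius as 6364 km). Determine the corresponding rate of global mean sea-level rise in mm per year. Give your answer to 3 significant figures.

≈ 1.19 mm/yr

ρ_w = 998.4 kg m⁻³. Annual water volume added = 437 Gt / ρ_w = 4.370×10^14 kg / 998.4 kg m⁻³ = 4.377×10^11 m³.
Δh per year = 4.377×10^11 / 3.69×10^14 = 1.19×10^-3 m = 1.19 mm.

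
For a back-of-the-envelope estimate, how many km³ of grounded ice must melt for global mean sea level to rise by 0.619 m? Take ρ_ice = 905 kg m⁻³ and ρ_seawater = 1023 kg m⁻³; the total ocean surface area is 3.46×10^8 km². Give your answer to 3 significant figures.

Required water volume = Δh × A = 0.619 m × 3.46×10^14 m² = 2.142×10^14 m³ = 2.142×10^5 km³.
Ice volume = water volume × ρ_w/ρ_ice = 2.142×10^5 × 1023/905 = 2.42×10^5 km³.

≈ 2.42×10^5 km³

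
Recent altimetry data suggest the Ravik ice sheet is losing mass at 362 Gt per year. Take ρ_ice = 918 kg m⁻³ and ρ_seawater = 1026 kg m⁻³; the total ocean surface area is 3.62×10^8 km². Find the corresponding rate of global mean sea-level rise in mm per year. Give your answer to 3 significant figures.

≈ 0.975 mm/yr

ρ_w = 1026 kg m⁻³. Annual water volume added = 362 Gt / ρ_w = 3.620×10^14 kg / 1026 kg m⁻³ = 3.528×10^11 m³.
Δh per year = 3.528×10^11 / 3.62×10^14 = 9.75×10^-4 m = 0.975 mm.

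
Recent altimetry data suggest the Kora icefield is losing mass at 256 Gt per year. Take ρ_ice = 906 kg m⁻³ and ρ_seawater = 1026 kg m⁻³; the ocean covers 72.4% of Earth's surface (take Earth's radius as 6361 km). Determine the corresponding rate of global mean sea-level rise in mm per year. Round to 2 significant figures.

ρ_w = 1026 kg m⁻³. Annual water volume added = 256 Gt / ρ_w = 2.560×10^14 kg / 1026 kg m⁻³ = 2.495×10^11 m³.
Δh per year = 2.495×10^11 / 3.68×10^14 = 6.78×10^-4 m = 0.68 mm.

≈ 0.68 mm/yr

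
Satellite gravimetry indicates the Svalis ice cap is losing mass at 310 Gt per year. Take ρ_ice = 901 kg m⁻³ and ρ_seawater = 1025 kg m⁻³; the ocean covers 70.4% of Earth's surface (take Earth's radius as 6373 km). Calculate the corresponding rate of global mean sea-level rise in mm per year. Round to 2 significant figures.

≈ 0.84 mm/yr

ρ_w = 1025 kg m⁻³. Annual water volume added = 310 Gt / ρ_w = 3.100×10^14 kg / 1025 kg m⁻³ = 3.024×10^11 m³.
Δh per year = 3.024×10^11 / 3.59×10^14 = 8.42×10^-4 m = 0.84 mm.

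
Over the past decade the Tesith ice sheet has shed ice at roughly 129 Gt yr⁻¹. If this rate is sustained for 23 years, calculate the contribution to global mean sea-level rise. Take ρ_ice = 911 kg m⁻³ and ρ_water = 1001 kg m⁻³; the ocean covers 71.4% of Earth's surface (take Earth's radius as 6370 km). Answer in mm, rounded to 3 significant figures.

≈ 8.14 mm

Total mass lost = 129 Gt/yr × 23 yr = 2967 Gt = 2.967×10^15 kg.
ρ_w = 1001 kg m⁻³, so water volume = 2.967×10^15 / 1001 = 2.964×10^12 m³.
Δh = 2.964×10^12 / 3.64×10^14 = 8.14×10^-3 m = 8.14 mm.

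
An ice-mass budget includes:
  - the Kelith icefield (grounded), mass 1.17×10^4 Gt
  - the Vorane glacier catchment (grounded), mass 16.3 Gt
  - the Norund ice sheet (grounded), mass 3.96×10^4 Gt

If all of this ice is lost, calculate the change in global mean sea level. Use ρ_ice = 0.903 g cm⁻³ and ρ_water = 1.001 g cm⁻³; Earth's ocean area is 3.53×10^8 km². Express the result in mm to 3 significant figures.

≈ 145 mm

Kelith: 1.17×10^4 Gt = 1.170×10^16 kg; dividing by ρ_w = 1.001 g cm⁻³ = 1001 kg m⁻³ gives 1.169×10^13 m³ of water.
Vorane: 16.3 Gt = 1.630×10^13 kg; dividing by ρ_w = 1001 kg m⁻³ gives 1.628×10^10 m³ of water.
Norund: 3.96×10^4 Gt = 3.960×10^16 kg; dividing by ρ_w = 1001 kg m⁻³ gives 3.956×10^13 m³ of water.
Total added water ≈ 5.127×10^13 m³ over 3.53×10^14 m² → Δh = 0.145 m = 145 mm.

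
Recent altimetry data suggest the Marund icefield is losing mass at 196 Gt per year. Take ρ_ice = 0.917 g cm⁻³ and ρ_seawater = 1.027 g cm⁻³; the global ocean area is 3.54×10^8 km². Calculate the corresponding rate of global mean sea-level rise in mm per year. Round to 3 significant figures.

ρ_w = 1.027 g cm⁻³ = 1027 kg m⁻³. Annual water volume added = 196 Gt / ρ_w = 1.960×10^14 kg / 1027 kg m⁻³ = 1.908×10^11 m³.
Δh per year = 1.908×10^11 / 3.54×10^14 = 5.39×10^-4 m = 0.539 mm.

≈ 0.539 mm/yr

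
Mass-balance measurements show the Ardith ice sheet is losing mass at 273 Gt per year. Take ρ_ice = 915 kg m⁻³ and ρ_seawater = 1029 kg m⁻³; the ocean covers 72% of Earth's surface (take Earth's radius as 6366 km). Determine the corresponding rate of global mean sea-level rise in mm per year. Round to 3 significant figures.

ρ_w = 1029 kg m⁻³. Annual water volume added = 273 Gt / ρ_w = 2.730×10^14 kg / 1029 kg m⁻³ = 2.653×10^11 m³.
Δh per year = 2.653×10^11 / 3.67×10^14 = 7.24×10^-4 m = 0.724 mm.

≈ 0.724 mm/yr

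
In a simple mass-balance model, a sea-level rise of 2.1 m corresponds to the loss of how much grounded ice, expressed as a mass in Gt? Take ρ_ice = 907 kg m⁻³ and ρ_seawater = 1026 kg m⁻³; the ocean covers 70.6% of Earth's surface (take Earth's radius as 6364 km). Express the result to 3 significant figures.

Required water volume = Δh × A = 2.1 m × 3.59×10^14 m² = 7.546×10^14 m³.
ρ_w = 1026 kg m⁻³, so the mass of water = 7.546×10^14 m³ × 1026 kg m⁻³ = 7.742×10^17 kg = 7.74×10^5 Gt (and the same mass of ice, by conservation).

≈ 7.74×10^5 Gt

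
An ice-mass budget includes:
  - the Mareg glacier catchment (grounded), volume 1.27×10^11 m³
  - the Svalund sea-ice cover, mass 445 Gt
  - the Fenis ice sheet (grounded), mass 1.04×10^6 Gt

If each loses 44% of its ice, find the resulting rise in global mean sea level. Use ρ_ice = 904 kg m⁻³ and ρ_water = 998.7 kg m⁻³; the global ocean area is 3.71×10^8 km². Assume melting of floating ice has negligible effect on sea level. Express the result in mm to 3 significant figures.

≈ 1240 mm

Mareg: 0.44 × 1.27×10^11 m³ × (904/998.7) = 5.058×10^10 m³ of water.
The Svalund sea-ice cover is floating and already displaces its own weight of water, so its melt adds essentially nothing to sea level.
Fenis: 0.44 × 1.04×10^6 Gt = 4.576×10^17 kg; dividing by ρ_w = 998.7 kg m⁻³ gives 4.582×10^14 m³ of water.
Total added water ≈ 4.582×10^14 m³ over 3.71×10^14 m² → Δh = 1.24 m = 1240 mm.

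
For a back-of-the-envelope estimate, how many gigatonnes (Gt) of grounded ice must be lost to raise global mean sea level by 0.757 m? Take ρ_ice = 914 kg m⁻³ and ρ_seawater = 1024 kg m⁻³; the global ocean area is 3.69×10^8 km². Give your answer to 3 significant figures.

≈ 2.86×10^5 Gt

Required water volume = Δh × A = 0.757 m × 3.69×10^14 m² = 2.793×10^14 m³.
ρ_w = 1024 kg m⁻³, so the mass of water = 2.793×10^14 m³ × 1024 kg m⁻³ = 2.860×10^17 kg = 2.86×10^5 Gt (and the same mass of ice, by conservation).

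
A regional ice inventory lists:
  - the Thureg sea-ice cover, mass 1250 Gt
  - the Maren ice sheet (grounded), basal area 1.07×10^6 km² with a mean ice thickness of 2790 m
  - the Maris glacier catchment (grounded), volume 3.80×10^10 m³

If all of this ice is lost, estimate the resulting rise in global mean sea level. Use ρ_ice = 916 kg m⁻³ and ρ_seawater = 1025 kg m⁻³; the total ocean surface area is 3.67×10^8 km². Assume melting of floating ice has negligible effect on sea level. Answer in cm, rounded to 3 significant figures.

≈ 727 cm

The Thureg sea-ice cover is floating and already displaces its own weight of water, so its melt adds essentially nothing to sea level.
Maren: ice volume = 1.07×10^6 km² × 2790 m = 2.985×10^6 km³; 2.985×10^6 × (916/1025) = 2.668×10^6 km³ of water.
Maris: 3.80×10^10 m³ × (916/1025) = 3.396×10^10 m³ of water.
Total added water ≈ 2.668×10^15 m³ over 3.67×10^14 m² → Δh = 7.27 m = 727 cm.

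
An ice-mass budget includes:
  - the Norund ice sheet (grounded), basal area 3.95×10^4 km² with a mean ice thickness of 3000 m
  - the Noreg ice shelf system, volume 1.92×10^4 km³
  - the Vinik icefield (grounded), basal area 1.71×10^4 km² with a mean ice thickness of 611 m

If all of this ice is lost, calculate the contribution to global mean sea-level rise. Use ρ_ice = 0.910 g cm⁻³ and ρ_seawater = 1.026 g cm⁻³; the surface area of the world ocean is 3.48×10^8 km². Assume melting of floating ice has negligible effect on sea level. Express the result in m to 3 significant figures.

≈ 0.329 m

Norund: ice volume = 3.95×10^4 km² × 3000 m = 1.185×10^5 km³; 1.185×10^5 × (910/1026) = 1.051×10^5 km³ of water.
The Noreg ice shelf system is floating and already displaces its own weight of water, so its melt adds essentially nothing to sea level.
Vinik: ice volume = 1.71×10^4 km² × 611 m = 1.045×10^4 km³; 1.045×10^4 × (910/1026) = 9267 km³ of water.
Total added water ≈ 1.144×10^14 m³ over 3.48×10^14 m² → Δh = 0.329 m.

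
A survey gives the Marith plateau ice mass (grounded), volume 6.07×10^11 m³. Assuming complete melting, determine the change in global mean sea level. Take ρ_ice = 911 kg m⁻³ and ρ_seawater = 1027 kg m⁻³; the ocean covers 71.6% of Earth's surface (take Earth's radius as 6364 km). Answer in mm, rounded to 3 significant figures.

≈ 1.48 mm

Marith: 6.07×10^11 m³ × (911/1027) = 5.384×10^11 m³ of water.
Spread over 3.64×10^14 m² of ocean, Δh = 5.384×10^11 / 3.64×10^14 = 1.48×10^-3 m = 1.48 mm.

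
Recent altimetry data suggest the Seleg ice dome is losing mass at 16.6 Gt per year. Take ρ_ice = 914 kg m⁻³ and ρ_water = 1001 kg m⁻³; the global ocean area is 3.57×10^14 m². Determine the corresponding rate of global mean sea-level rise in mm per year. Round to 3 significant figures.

≈ 0.0465 mm/yr

ρ_w = 1001 kg m⁻³. Annual water volume added = 16.6 Gt / ρ_w = 1.660×10^13 kg / 1001 kg m⁻³ = 1.658×10^10 m³.
Δh per year = 1.658×10^10 / 3.57×10^14 = 4.65×10^-5 m = 0.0465 mm.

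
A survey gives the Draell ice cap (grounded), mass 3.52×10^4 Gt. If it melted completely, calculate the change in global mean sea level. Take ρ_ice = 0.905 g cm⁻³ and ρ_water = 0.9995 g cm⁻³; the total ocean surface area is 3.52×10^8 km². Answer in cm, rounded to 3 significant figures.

≈ 10.0 cm

Draell: 3.52×10^4 Gt = 3.520×10^16 kg; dividing by ρ_w = 0.9995 g cm⁻³ = 999.5 kg m⁻³ gives 3.522×10^13 m³ of water.
Spread over 3.52×10^14 m² of ocean, Δh = 3.522×10^13 / 3.52×10^14 = 0.100 m = 10.0 cm.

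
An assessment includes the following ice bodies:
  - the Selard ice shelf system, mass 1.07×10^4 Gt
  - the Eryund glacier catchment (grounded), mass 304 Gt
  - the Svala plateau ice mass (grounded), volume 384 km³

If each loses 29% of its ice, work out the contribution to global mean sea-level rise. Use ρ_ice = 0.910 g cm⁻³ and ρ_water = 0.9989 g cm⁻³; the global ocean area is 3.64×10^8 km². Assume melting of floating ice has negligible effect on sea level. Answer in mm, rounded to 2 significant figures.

The Selard ice shelf system is floating and already displaces its own weight of water, so its melt adds essentially nothing to sea level.
Eryund: 0.29 × 304 Gt = 8.816×10^13 kg; dividing by ρ_w = 0.9989 g cm⁻³ = 998.9 kg m⁻³ gives 8.826×10^10 m³ of water.
Svala: 0.29 × 384 km³ × (910/998.9) = 101.4 km³ of water.
Total added water ≈ 1.897×10^11 m³ over 3.64×10^14 m² → Δh = 5.21×10^-4 m = 0.52 mm.

≈ 0.52 mm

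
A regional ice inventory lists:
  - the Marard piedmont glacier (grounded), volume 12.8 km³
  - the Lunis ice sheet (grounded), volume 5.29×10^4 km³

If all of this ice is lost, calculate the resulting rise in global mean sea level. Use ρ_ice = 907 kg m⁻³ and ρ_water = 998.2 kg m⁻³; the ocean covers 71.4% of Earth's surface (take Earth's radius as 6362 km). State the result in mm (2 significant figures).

≈ 130 mm

Marard: 12.8 km³ × (907/998.2) = 11.63 km³ of water.
Lunis: 5.29×10^4 km³ × (907/998.2) = 4.807×10^4 km³ of water.
Total added water ≈ 4.808×10^13 m³ over 3.63×10^14 m² → Δh = 0.132 m = 130 mm.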